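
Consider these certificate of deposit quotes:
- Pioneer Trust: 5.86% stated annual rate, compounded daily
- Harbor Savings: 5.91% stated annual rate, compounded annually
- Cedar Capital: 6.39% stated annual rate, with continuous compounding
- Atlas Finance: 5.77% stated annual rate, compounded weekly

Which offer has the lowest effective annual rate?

Harbor Savings

Pioneer Trust: (1 + 0.0586/365)^365 − 1 = 6.035%
Harbor Savings: compounded annually, EAR = 5.910%
Cedar Capital: e^0.0639 − 1 = 6.599%
Atlas Finance: (1 + 0.0577/52)^52 − 1 = 5.936%
The lowest effective annual rate is Harbor Savings at 5.910%.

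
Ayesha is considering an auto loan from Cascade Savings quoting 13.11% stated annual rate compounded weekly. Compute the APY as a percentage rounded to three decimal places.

EAR = (1 + 0.1311/52)^52 − 1.
= (1 + 0.002521)^52 − 1 = 1.139894 − 1 = 13.989%.

13.989%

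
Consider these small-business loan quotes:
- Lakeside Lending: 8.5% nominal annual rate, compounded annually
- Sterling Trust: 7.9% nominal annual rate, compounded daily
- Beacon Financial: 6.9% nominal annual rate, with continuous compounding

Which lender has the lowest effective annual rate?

Lakeside Lending: compounded annually, EAR = 8.500%
Sterling Trust: (1 + 0.079/365)^365 − 1 = 8.220%
Beacon Financial: e^0.069 − 1 = 7.144%
The lowest effective annual rate is Beacon Financial at 7.144%.

Beacon Financial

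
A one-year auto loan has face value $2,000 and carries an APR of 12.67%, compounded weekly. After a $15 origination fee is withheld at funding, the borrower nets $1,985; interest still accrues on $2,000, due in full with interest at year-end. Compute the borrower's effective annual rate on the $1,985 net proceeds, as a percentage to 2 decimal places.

Amount owed after one year: 2,000 × (1 + 0.1267/52)^52 = 2,000 × 1.134902 = $2,269.80.
Effective rate on net proceeds: 2,269.80 / 1,985 − 1 = 0.143478 = 14.35%.

14.35%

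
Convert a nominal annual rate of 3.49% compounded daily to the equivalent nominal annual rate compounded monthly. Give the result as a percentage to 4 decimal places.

3.4949%

EAR = (1 + 0.0349/365)^365 − 1 = 0.035514.
Solve (1 + r/12)^12 = 1.035514: r/12 = 1.035514^(1/12) − 1 = 0.002912, so r = 0.034949 = 3.4949%.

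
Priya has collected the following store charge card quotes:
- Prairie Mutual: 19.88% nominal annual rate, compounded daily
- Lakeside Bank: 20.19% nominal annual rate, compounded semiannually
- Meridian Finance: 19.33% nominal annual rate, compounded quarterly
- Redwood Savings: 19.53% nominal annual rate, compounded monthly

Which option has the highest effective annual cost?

Prairie Mutual

Prairie Mutual: (1 + 0.1988/365)^365 − 1 = 21.987%
Lakeside Bank: (1 + 0.2019/2)^2 − 1 = 21.209%
Meridian Finance: (1 + 0.1933/4)^4 − 1 = 20.777%
Redwood Savings: (1 + 0.1953/12)^12 − 1 = 21.377%
The highest effective annual rate is Prairie Mutual at 21.987%.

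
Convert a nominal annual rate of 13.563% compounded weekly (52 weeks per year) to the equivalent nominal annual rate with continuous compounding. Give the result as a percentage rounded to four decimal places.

13.5453%

EAR = (1 + 0.13563/52)^52 − 1 = 0.145056.
Equivalent continuous rate: r = ln(1 + 0.145056) = 0.135453 = 13.5453%.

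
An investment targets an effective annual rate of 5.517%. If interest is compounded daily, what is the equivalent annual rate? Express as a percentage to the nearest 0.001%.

(1 + r/365)^365 − 1 = 0.05517, so 1 + r/365 = 1.05517^(1/365).
r/365 = 0.000147, so r = 0.053706 = 5.371%.

5.371%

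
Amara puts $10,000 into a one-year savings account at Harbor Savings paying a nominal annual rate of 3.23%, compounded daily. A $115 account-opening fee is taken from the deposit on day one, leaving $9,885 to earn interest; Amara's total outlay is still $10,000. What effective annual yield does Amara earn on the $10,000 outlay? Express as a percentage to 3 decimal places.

2.095%

Value after one year: 9,885 × (1 + 0.0323/365)^365 = 9,885 × 1.032826 = $10,209.48.
Effective yield on the $10,000 outlay: 10,209.48 / 10,000 − 1 = 0.020948 = 2.095%.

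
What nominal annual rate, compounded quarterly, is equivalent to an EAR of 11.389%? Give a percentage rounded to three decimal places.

10.933%

(1 + r/4)^4 − 1 = 0.11389, so 1 + r/4 = 1.11389^(1/4).
r/4 = 0.027331, so r = 0.109326 = 10.933%.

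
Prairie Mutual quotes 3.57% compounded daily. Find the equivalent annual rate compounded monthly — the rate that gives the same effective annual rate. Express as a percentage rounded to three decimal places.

EAR = (1 + 0.0357/365)^365 − 1 = 0.036343.
Solve (1 + r/12)^12 = 1.036343: r/12 = 1.036343^(1/12) − 1 = 0.002979, so r = 0.035751 = 3.575%.

3.575%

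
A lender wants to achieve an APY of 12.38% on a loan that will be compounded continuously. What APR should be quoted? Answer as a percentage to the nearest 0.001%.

Continuous: nominal r satisfies e^r − 1 = 0.1238.
r = ln(1 + 0.1238) = ln(1.1238) = 0.116716 = 11.672%.

11.672%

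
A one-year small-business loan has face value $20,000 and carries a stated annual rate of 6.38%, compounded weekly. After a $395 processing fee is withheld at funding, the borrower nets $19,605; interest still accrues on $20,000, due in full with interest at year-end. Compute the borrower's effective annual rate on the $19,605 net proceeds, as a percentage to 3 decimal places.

Amount owed after one year: 20,000 × (1 + 0.0638/52)^52 = 20,000 × 1.065838 = $21,316.75.
Effective rate on net proceeds: 21,316.75 / 19,605 − 1 = 0.087312 = 8.731%.

8.731%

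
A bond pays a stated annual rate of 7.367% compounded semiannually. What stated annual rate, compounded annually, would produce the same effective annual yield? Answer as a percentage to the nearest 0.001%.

EAR = (1 + 0.07367/2)^2 − 1 = 0.075027.
Compounded annually, the equivalent nominal rate is the EAR itself: 7.503%.

7.503%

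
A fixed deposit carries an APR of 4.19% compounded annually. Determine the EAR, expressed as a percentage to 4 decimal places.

4.1900%

Annual compounding means the effective rate equals the nominal rate: 4.1900%.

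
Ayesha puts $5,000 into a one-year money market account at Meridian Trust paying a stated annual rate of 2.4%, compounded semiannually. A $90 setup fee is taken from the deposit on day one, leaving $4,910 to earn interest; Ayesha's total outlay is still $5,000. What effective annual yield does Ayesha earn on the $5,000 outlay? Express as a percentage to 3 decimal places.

0.571%

Value after one year: 4,910 × (1 + 0.024/2)^2 = 4,910 × 1.024144 = $5,028.55.
Effective yield on the $5,000 outlay: 5,028.55 / 5,000 − 1 = 0.005709 = 0.571%.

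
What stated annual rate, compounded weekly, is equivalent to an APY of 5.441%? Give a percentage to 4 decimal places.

5.3008%

(1 + r/52)^52 − 1 = 0.05441, so 1 + r/52 = 1.05441^(1/52).
r/52 = 0.001019, so r = 0.053008 = 5.3008%.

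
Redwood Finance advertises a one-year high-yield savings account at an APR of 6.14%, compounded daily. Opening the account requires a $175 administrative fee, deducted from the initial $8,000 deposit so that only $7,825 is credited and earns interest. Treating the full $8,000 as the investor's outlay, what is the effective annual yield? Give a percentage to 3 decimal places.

4.006%

Value after one year: 7,825 × (1 + 0.0614/365)^365 = 7,825 × 1.063319 = $8,320.47.
Effective yield on the $8,000 outlay: 8,320.47 / 8,000 − 1 = 0.040059 = 4.006%.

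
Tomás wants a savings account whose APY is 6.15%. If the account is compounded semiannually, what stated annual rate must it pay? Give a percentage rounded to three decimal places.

(1 + r/2)^2 − 1 = 0.0615, so 1 + r/2 = 1.0615^(1/2).
r/2 = 0.030291, so r = 0.060582 = 6.058%.

6.058%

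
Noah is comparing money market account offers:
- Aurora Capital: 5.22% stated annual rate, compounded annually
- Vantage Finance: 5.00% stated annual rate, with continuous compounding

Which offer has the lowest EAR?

Aurora Capital: compounded annually, EAR = 5.220%
Vantage Finance: e^0.0500 − 1 = 5.127%
The lowest effective annual rate is Vantage Finance at 5.127%.

Vantage Finance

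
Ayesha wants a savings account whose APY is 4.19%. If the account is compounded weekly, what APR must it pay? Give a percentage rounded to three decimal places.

(1 + r/52)^52 − 1 = 0.0419, so 1 + r/52 = 1.0419^(1/52).
r/52 = 0.000790, so r = 0.041062 = 4.106%.

4.106%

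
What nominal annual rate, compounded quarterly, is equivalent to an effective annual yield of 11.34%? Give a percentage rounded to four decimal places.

10.8874%

(1 + r/4)^4 − 1 = 0.1134, so 1 + r/4 = 1.1134^(1/4).
r/4 = 0.027218, so r = 0.108874 = 10.8874%.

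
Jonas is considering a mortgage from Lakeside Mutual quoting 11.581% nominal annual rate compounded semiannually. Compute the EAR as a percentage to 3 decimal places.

11.916%

EAR = (1 + 0.11581/2)^2 − 1.
= (1 + 0.057905)^2 − 1 = 1.119163 − 1 = 11.916%.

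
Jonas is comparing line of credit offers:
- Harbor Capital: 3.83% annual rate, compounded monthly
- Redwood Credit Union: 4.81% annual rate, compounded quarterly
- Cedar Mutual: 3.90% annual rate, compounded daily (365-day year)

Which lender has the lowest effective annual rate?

Harbor Capital: (1 + 0.0383/12)^12 − 1 = 3.898%
Redwood Credit Union: (1 + 0.0481/4)^4 − 1 = 4.897%
Cedar Mutual: (1 + 0.0390/365)^365 − 1 = 3.977%
The lowest effective annual rate is Harbor Capital at 3.898%.

Harbor Capital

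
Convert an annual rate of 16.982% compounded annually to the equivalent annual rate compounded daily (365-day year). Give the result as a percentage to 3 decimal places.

15.688%

Compounded annually, EAR = nominal = 0.169820.
Solve (1 + r/365)^365 = 1.169820: r/365 = 1.169820^(1/365) − 1 = 0.000430, so r = 0.156884 = 15.688%.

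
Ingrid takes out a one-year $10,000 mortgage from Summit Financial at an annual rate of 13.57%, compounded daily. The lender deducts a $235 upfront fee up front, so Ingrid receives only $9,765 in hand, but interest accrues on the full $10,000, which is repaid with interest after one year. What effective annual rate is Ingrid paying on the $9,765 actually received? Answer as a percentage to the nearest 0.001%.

17.287%

Amount owed after one year: 10,000 × (1 + 0.1357/365)^365 = 10,000 × 1.145309 = $11,453.09.
Effective rate on net proceeds: 11,453.09 / 9,765 − 1 = 0.172872 = 17.287%.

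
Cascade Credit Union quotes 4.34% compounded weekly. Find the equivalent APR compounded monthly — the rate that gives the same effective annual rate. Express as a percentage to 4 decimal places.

EAR = (1 + 0.0434/52)^52 − 1 = 0.044337.
Solve (1 + r/12)^12 = 1.044337: r/12 = 1.044337^(1/12) − 1 = 0.003622, so r = 0.043460 = 4.3460%.

4.3460%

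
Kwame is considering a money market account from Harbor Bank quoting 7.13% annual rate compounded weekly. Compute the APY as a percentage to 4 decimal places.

7.3851%

EAR = (1 + 0.0713/52)^52 − 1.
= (1 + 0.001371)^52 − 1 = 1.073851 − 1 = 7.3851%.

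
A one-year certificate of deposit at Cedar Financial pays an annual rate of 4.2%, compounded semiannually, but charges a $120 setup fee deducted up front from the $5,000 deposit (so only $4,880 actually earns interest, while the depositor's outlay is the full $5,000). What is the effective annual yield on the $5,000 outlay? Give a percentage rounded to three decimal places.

Value after one year: 4,880 × (1 + 0.042/2)^2 = 4,880 × 1.042441 = $5,087.11.
Effective yield on the $5,000 outlay: 5,087.11 / 5,000 − 1 = 0.017422 = 1.742%.

1.742%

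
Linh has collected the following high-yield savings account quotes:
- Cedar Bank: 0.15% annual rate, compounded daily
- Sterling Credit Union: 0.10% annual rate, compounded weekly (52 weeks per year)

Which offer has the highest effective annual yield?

Cedar Bank

Cedar Bank: (1 + 0.0015/365)^365 − 1 = 0.150%
Sterling Credit Union: (1 + 0.0010/52)^52 − 1 = 0.100%
The highest effective annual rate is Cedar Bank at 0.150%.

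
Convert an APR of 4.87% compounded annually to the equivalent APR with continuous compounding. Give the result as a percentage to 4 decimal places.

4.7551%

Compounded annually, EAR = nominal = 0.048700.
Equivalent continuous rate: r = ln(1 + 0.048700) = 0.047551 = 4.7551%.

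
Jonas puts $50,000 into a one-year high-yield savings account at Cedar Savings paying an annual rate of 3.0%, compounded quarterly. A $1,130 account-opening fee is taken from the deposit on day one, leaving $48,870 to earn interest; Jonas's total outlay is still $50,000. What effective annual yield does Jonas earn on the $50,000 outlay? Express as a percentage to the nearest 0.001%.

0.705%

Value after one year: 48,870 × (1 + 0.030/4)^4 = 48,870 × 1.030339 = $50,352.68.
Effective yield on the $50,000 outlay: 50,352.68 / 50,000 − 1 = 0.007054 = 0.705%.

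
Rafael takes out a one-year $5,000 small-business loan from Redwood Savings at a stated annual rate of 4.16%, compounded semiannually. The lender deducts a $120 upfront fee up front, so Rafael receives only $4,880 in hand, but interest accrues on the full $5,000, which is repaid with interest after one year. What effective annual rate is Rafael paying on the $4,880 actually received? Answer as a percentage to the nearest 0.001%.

6.766%

Amount owed after one year: 5,000 × (1 + 0.0416/2)^2 = 5,000 × 1.042033 = $5,210.16.
Effective rate on net proceeds: 5,210.16 / 4,880 − 1 = 0.067656 = 6.766%.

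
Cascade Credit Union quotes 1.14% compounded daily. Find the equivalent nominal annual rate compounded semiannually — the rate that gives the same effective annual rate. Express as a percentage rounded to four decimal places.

EAR = (1 + 0.0114/365)^365 − 1 = 0.011465.
Solve (1 + r/2)^2 = 1.011465: r/2 = 1.011465^(1/2) − 1 = 0.005716, so r = 0.011432 = 1.1432%.

1.1432%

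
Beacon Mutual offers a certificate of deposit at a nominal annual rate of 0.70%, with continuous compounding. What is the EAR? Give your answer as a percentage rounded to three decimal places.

With continuous compounding, EAR = e^0.0070 − 1.
e^0.0070 = 1.007025, so EAR = 0.007025 = 0.702%.

0.702%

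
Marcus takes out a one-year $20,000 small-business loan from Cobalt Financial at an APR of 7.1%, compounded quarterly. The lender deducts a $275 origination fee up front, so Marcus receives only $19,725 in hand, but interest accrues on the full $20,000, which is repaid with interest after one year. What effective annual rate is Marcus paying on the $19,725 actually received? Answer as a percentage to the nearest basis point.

Amount owed after one year: 20,000 × (1 + 0.071/4)^4 = 20,000 × 1.072913 = $21,458.26.
Effective rate on net proceeds: 21,458.26 / 19,725 − 1 = 0.087871 = 8.79%.

8.79%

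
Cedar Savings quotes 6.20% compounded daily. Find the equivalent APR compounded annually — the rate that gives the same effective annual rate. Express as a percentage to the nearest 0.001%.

6.396%

EAR = (1 + 0.0620/365)^365 − 1 = 0.063957.
Compounded annually, the equivalent nominal rate is the EAR itself: 6.396%.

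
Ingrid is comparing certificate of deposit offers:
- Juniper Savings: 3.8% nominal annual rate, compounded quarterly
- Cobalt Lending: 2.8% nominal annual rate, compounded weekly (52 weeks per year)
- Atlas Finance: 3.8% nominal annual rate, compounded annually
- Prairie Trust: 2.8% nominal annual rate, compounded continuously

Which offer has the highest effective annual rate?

Juniper Savings: (1 + 0.038/4)^4 − 1 = 3.854%
Cobalt Lending: (1 + 0.028/52)^52 − 1 = 2.839%
Atlas Finance: compounded annually, EAR = 3.800%
Prairie Trust: e^0.028 − 1 = 2.840%
The highest effective annual rate is Juniper Savings at 3.854%.

Juniper Savings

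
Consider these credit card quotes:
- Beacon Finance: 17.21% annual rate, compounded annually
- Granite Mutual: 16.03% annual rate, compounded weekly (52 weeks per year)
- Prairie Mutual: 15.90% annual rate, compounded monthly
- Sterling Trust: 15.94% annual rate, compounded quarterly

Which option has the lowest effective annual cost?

Sterling Trust

Beacon Finance: compounded annually, EAR = 17.210%
Granite Mutual: (1 + 0.1603/52)^52 − 1 = 17.357%
Prairie Mutual: (1 + 0.1590/12)^12 − 1 = 17.111%
Sterling Trust: (1 + 0.1594/4)^4 − 1 = 16.918%
The lowest effective annual rate is Sterling Trust at 16.918%.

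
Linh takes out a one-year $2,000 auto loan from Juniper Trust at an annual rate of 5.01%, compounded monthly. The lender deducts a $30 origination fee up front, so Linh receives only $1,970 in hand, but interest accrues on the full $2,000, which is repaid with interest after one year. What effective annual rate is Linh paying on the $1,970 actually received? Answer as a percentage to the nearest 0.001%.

Amount owed after one year: 2,000 × (1 + 0.0501/12)^12 = 2,000 × 1.051267 = $2,102.53.
Effective rate on net proceeds: 2,102.53 / 1,970 − 1 = 0.067276 = 6.728%.

6.728%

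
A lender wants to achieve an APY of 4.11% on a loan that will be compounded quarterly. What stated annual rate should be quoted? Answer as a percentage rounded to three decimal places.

(1 + r/4)^4 − 1 = 0.0411, so 1 + r/4 = 1.0411^(1/4).
r/4 = 0.010120, so r = 0.040481 = 4.048%.

4.048%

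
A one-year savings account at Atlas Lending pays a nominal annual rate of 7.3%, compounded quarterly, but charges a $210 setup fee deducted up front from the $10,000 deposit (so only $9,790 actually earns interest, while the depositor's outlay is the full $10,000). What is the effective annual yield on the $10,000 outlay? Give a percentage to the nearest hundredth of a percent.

5.24%

Value after one year: 9,790 × (1 + 0.073/4)^4 = 9,790 × 1.075023 = $10,524.47.
Effective yield on the $10,000 outlay: 10,524.47 / 10,000 − 1 = 0.052447 = 5.24%.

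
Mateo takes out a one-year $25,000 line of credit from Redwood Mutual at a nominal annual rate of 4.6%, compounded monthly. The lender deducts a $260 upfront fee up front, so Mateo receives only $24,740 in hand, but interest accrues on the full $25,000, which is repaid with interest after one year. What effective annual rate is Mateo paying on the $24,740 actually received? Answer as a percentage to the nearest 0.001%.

Amount owed after one year: 25,000 × (1 + 0.046/12)^12 = 25,000 × 1.046982 = $26,174.56.
Effective rate on net proceeds: 26,174.56 / 24,740 − 1 = 0.057985 = 5.799%.

5.799%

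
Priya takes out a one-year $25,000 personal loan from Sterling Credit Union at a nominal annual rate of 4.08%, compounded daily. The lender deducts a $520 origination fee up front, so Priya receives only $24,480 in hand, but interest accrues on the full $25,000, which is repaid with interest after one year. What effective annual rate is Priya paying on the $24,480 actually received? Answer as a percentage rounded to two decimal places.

6.38%

Amount owed after one year: 25,000 × (1 + 0.0408/365)^365 = 25,000 × 1.041641 = $26,041.03.
Effective rate on net proceeds: 26,041.03 / 24,480 − 1 = 0.063768 = 6.38%.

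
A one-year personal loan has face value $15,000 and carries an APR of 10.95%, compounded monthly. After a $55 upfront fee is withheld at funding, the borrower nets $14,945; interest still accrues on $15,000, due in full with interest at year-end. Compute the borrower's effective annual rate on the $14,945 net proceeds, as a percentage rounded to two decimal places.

11.93%

Amount owed after one year: 15,000 × (1 + 0.1095/12)^12 = 15,000 × 1.115166 = $16,727.49.
Effective rate on net proceeds: 16,727.49 / 14,945 − 1 = 0.119270 = 11.93%.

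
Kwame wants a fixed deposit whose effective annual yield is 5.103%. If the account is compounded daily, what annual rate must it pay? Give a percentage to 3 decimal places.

(1 + r/365)^365 − 1 = 0.05103, so 1 + r/365 = 1.05103^(1/365).
r/365 = 0.000136, so r = 0.049774 = 4.977%.

4.977%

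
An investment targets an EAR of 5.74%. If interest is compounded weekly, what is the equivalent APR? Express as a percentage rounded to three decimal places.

(1 + r/52)^52 − 1 = 0.0574, so 1 + r/52 = 1.0574^(1/52).
r/52 = 0.001074, so r = 0.055843 = 5.584%.

5.584%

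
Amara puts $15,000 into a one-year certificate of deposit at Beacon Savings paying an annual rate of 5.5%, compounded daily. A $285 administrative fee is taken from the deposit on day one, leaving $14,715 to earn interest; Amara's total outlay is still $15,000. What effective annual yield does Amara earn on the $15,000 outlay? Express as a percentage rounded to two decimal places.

3.65%

Value after one year: 14,715 × (1 + 0.055/365)^365 = 14,715 × 1.056536 = $15,546.93.
Effective yield on the $15,000 outlay: 15,546.93 / 15,000 − 1 = 0.036462 = 3.65%.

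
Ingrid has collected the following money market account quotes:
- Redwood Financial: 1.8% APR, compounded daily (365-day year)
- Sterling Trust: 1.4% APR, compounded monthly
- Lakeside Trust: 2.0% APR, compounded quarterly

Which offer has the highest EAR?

Lakeside Trust

Redwood Financial: (1 + 0.018/365)^365 − 1 = 1.816%
Sterling Trust: (1 + 0.014/12)^12 − 1 = 1.409%
Lakeside Trust: (1 + 0.020/4)^4 − 1 = 2.015%
The highest effective annual rate is Lakeside Trust at 2.015%.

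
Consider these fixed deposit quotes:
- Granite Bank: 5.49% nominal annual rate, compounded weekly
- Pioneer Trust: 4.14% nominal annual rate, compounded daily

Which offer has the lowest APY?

Granite Bank: (1 + 0.0549/52)^52 − 1 = 5.640%
Pioneer Trust: (1 + 0.0414/365)^365 − 1 = 4.227%
The lowest effective annual rate is Pioneer Trust at 4.227%.

Pioneer Trust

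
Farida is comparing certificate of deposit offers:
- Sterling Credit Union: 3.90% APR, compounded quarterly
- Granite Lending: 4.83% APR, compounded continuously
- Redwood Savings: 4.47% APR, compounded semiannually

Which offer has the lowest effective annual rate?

Sterling Credit Union: (1 + 0.0390/4)^4 − 1 = 3.957%
Granite Lending: e^0.0483 − 1 = 4.949%
Redwood Savings: (1 + 0.0447/2)^2 − 1 = 4.520%
The lowest effective annual rate is Sterling Credit Union at 3.957%.

Sterling Credit Union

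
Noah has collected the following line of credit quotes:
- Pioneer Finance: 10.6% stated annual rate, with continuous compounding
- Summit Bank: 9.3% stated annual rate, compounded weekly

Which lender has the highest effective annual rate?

Pioneer Finance: e^0.106 − 1 = 11.182%
Summit Bank: (1 + 0.093/52)^52 − 1 = 9.737%
The highest effective annual rate is Pioneer Finance at 11.182%.

Pioneer Finance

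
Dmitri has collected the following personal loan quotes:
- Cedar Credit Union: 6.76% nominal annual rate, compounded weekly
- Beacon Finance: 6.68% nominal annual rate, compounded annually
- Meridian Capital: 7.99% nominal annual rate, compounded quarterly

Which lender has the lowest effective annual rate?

Cedar Credit Union: (1 + 0.0676/52)^52 − 1 = 6.989%
Beacon Finance: compounded annually, EAR = 6.680%
Meridian Capital: (1 + 0.0799/4)^4 − 1 = 8.233%
The lowest effective annual rate is Beacon Finance at 6.680%.

Beacon Finance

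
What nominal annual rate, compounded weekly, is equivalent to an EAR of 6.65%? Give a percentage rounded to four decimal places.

(1 + r/52)^52 − 1 = 0.0665, so 1 + r/52 = 1.0665^(1/52).
r/52 = 0.001239, so r = 0.064422 = 6.4422%.

6.4422%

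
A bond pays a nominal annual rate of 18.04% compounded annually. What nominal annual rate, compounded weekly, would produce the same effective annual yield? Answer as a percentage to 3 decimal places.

16.612%

Compounded annually, EAR = nominal = 0.180400.
Solve (1 + r/52)^52 = 1.180400: r/52 = 1.180400^(1/52) − 1 = 0.003195, so r = 0.166118 = 16.612%.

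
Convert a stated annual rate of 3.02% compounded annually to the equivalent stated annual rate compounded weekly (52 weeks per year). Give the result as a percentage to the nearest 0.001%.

Compounded annually, EAR = nominal = 0.030200.
Solve (1 + r/52)^52 = 1.030200: r/52 = 1.030200^(1/52) − 1 = 0.000572, so r = 0.029761 = 2.976%.

2.976%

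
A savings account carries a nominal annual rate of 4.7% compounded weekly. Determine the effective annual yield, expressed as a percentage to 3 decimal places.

4.810%

EAR = (1 + 0.047/52)^52 − 1.
= 1.048100 − 1 = 4.810%.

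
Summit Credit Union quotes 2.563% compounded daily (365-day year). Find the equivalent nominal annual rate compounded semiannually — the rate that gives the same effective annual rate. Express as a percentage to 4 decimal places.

2.5794%

EAR = (1 + 0.02563/365)^365 − 1 = 0.025960.
Solve (1 + r/2)^2 = 1.025960: r/2 = 1.025960^(1/2) − 1 = 0.012897, so r = 0.025794 = 2.5794%.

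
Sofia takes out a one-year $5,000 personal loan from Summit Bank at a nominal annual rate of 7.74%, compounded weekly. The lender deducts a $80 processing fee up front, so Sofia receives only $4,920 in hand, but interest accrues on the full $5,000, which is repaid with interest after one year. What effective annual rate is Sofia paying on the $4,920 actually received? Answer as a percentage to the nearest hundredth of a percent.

9.80%

Amount owed after one year: 5,000 × (1 + 0.0774/52)^52 = 5,000 × 1.080412 = $5,402.06.
Effective rate on net proceeds: 5,402.06 / 4,920 − 1 = 0.097980 = 9.80%.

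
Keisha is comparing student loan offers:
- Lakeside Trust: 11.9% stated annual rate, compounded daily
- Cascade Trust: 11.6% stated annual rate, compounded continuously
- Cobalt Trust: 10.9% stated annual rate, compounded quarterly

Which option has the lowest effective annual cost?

Cobalt Trust

Lakeside Trust: (1 + 0.119/365)^365 − 1 = 12.635%
Cascade Trust: e^0.116 − 1 = 12.300%
Cobalt Trust: (1 + 0.109/4)^4 − 1 = 11.354%
The lowest effective annual rate is Cobalt Trust at 11.354%.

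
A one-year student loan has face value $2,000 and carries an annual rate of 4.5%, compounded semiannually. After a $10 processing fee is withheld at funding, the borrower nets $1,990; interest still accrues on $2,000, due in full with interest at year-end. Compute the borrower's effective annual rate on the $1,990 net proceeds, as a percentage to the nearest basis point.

5.08%

Amount owed after one year: 2,000 × (1 + 0.045/2)^2 = 2,000 × 1.045506 = $2,091.01.
Effective rate on net proceeds: 2,091.01 / 1,990 − 1 = 0.050760 = 5.08%.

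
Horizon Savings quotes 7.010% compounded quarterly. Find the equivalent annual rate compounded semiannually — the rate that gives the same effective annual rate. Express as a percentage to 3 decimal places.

EAR = (1 + 0.07010/4)^4 − 1 = 0.071964.
Solve (1 + r/2)^2 = 1.071964: r/2 = 1.071964^(1/2) − 1 = 0.035357, so r = 0.070714 = 7.071%.

7.071%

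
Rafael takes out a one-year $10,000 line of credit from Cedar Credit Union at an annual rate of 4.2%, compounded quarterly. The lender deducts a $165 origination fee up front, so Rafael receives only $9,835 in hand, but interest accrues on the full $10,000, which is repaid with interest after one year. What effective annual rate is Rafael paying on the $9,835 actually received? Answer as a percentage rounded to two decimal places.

Amount owed after one year: 10,000 × (1 + 0.042/4)^4 = 10,000 × 1.042666 = $10,426.66.
Effective rate on net proceeds: 10,426.66 / 9,835 − 1 = 0.060159 = 6.02%.

6.02%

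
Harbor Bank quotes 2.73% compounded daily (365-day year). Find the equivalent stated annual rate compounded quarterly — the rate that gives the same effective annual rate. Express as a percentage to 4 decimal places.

EAR = (1 + 0.0273/365)^365 − 1 = 0.027675.
Solve (1 + r/4)^4 = 1.027675: r/4 = 1.027675^(1/4) − 1 = 0.006848, so r = 0.027392 = 2.7392%.

2.7392%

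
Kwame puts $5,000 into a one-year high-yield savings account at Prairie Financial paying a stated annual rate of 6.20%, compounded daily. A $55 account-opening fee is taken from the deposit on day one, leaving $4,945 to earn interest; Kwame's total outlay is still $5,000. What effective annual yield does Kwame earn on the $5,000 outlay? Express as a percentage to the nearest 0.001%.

Value after one year: 4,945 × (1 + 0.0620/365)^365 = 4,945 × 1.063957 = $5,261.27.
Effective yield on the $5,000 outlay: 5,261.27 / 5,000 − 1 = 0.052253 = 5.225%.

5.225%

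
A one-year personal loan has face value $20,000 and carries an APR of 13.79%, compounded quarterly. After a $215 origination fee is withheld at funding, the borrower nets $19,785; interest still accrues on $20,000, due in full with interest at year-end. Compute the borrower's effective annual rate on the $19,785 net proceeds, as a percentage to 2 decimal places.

Amount owed after one year: 20,000 × (1 + 0.1379/4)^4 = 20,000 × 1.145196 = $22,903.93.
Effective rate on net proceeds: 22,903.93 / 19,785 − 1 = 0.157641 = 15.76%.

15.76%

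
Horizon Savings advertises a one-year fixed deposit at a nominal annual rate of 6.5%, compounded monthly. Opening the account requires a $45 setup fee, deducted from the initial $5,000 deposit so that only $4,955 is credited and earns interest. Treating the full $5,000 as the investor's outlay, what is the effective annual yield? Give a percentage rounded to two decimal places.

5.74%

Value after one year: 4,955 × (1 + 0.065/12)^12 = 4,955 × 1.066972 = $5,286.85.
Effective yield on the $5,000 outlay: 5,286.85 / 5,000 − 1 = 0.057369 = 5.74%.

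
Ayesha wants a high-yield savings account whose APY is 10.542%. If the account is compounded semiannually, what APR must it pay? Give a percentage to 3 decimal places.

(1 + r/2)^2 − 1 = 0.10542, so 1 + r/2 = 1.10542^(1/2).
r/2 = 0.051390, so r = 0.102779 = 10.278%.

10.278%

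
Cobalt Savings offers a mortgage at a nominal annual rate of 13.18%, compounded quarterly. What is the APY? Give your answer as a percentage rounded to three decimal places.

13.846%

EAR = (1 + 0.1318/4)^4 − 1.
= (1 + 0.032950)^4 − 1 = 1.138458 − 1 = 13.846%.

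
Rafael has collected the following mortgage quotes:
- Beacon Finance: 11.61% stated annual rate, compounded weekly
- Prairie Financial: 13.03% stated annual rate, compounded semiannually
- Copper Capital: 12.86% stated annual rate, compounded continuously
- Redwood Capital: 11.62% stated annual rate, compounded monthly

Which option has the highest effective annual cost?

Copper Capital

Beacon Finance: (1 + 0.1161/52)^52 − 1 = 12.296%
Prairie Financial: (1 + 0.1303/2)^2 − 1 = 13.454%
Copper Capital: e^0.1286 − 1 = 13.724%
Redwood Capital: (1 + 0.1162/12)^12 − 1 = 12.259%
The highest effective annual rate is Copper Capital at 13.724%.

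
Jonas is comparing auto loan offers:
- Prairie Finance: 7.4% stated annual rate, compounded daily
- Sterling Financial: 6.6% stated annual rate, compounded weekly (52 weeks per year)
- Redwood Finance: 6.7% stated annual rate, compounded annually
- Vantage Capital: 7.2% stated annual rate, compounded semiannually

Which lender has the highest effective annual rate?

Prairie Finance: (1 + 0.074/365)^365 − 1 = 7.680%
Sterling Financial: (1 + 0.066/52)^52 − 1 = 6.818%
Redwood Finance: compounded annually, EAR = 6.700%
Vantage Capital: (1 + 0.072/2)^2 − 1 = 7.330%
The highest effective annual rate is Prairie Finance at 7.680%.

Prairie Finance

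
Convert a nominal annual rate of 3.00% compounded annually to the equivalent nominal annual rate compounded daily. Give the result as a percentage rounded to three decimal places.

2.956%

Compounded annually, EAR = nominal = 0.030000.
Solve (1 + r/365)^365 = 1.030000: r/365 = 1.030000^(1/365) − 1 = 0.000081, so r = 0.029560 = 2.956%.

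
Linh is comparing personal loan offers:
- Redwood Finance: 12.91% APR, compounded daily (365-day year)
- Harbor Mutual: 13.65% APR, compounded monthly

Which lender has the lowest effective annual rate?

Redwood Finance: (1 + 0.1291/365)^365 − 1 = 13.778%
Harbor Mutual: (1 + 0.1365/12)^12 − 1 = 14.537%
The lowest effective annual rate is Redwood Finance at 13.778%.

Redwood Finance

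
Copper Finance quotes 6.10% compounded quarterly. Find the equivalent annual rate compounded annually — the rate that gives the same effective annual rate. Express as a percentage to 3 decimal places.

6.241%

EAR = (1 + 0.0610/4)^4 − 1 = 0.062410.
Compounded annually, the equivalent nominal rate is the EAR itself: 6.241%.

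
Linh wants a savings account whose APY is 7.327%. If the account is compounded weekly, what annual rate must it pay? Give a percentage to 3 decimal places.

(1 + r/52)^52 − 1 = 0.07327, so 1 + r/52 = 1.07327^(1/52).
r/52 = 0.001361, so r = 0.070758 = 7.076%.

7.076%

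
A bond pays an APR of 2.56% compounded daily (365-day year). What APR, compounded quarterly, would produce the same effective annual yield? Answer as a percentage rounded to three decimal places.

2.568%

EAR = (1 + 0.0256/365)^365 − 1 = 0.025930.
Solve (1 + r/4)^4 = 1.025930: r/4 = 1.025930^(1/4) − 1 = 0.006420, so r = 0.025681 = 2.568%.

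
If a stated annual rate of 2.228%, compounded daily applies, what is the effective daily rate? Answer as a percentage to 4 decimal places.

With a nominal annual rate compounded daily, the periodic rate is the nominal rate divided by 365.
i = 0.02228 / 365 = 0.0000610 = 0.0061%.

0.0061%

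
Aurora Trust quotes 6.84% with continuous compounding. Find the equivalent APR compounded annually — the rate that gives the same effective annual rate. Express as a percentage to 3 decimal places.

EAR under continuous compounding: e^0.0684 − 1 = 0.070794.
Compounded annually, the equivalent nominal rate is the EAR itself: 7.079%.

7.079%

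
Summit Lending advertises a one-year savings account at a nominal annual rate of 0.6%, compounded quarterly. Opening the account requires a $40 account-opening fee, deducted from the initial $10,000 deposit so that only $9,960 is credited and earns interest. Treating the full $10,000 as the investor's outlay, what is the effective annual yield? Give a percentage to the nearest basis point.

Value after one year: 9,960 × (1 + 0.006/4)^4 = 9,960 × 1.006014 = $10,019.89.
Effective yield on the $10,000 outlay: 10,019.89 / 10,000 − 1 = 0.001989 = 0.20%.

0.20%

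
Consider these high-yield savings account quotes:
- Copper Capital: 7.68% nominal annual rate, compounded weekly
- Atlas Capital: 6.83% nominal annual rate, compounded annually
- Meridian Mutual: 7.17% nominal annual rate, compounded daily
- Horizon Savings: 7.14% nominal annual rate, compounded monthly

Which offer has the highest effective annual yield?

Copper Capital: (1 + 0.0768/52)^52 − 1 = 7.976%
Atlas Capital: compounded annually, EAR = 6.830%
Meridian Mutual: (1 + 0.0717/365)^365 − 1 = 7.433%
Horizon Savings: (1 + 0.0714/12)^12 − 1 = 7.378%
The highest effective annual rate is Copper Capital at 7.976%.

Copper Capital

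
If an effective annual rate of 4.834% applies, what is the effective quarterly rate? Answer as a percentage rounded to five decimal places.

The per-quarter rate i satisfies (1 + i)^4 = 1 + 0.04834.
i = 1.04834^(1/4) − 1 = 0.0118719 = 1.18719%.

1.18719%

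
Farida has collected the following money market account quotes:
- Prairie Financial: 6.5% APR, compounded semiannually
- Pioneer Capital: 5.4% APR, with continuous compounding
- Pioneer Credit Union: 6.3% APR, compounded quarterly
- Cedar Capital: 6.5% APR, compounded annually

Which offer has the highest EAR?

Prairie Financial: (1 + 0.065/2)^2 − 1 = 6.606%
Pioneer Capital: e^0.054 − 1 = 5.548%
Pioneer Credit Union: (1 + 0.063/4)^4 − 1 = 6.450%
Cedar Capital: compounded annually, EAR = 6.500%
The highest effective annual rate is Prairie Financial at 6.606%.

Prairie Financial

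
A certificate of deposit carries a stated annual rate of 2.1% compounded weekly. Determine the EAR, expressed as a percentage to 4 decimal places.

EAR = (1 + 0.021/52)^52 − 1.
= (1 + 0.000404)^52 − 1 = 1.021218 − 1 = 2.1218%.

2.1218%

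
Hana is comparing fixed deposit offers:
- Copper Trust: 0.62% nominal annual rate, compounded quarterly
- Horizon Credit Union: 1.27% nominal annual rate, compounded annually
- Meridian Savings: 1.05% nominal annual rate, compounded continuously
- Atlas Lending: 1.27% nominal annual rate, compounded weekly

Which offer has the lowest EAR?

Copper Trust: (1 + 0.0062/4)^4 − 1 = 0.621%
Horizon Credit Union: compounded annually, EAR = 1.270%
Meridian Savings: e^0.0105 − 1 = 1.056%
Atlas Lending: (1 + 0.0127/52)^52 − 1 = 1.278%
The lowest effective annual rate is Copper Trust at 0.621%.

Copper Trust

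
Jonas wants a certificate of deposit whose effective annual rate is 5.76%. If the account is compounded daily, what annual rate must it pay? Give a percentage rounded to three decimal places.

(1 + r/365)^365 − 1 = 0.0576, so 1 + r/365 = 1.0576^(1/365).
r/365 = 0.000153, so r = 0.056006 = 5.601%.

5.601%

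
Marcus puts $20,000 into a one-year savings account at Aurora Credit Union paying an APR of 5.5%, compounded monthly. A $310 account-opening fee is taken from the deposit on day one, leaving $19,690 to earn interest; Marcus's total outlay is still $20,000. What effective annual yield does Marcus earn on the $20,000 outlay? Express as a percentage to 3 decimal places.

4.003%

Value after one year: 19,690 × (1 + 0.055/12)^12 = 19,690 × 1.056408 = $20,800.67.
Effective yield on the $20,000 outlay: 20,800.67 / 20,000 − 1 = 0.040034 = 4.003%.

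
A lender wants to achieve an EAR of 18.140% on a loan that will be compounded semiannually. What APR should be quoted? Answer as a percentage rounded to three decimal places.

(1 + r/2)^2 − 1 = 0.18140, so 1 + r/2 = 1.18140^(1/2).
r/2 = 0.086922, so r = 0.173845 = 17.384%.

17.384%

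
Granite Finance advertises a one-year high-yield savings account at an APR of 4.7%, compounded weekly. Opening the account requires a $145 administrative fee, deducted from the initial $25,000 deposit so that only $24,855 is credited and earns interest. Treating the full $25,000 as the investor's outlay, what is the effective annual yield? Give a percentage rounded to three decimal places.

Value after one year: 24,855 × (1 + 0.047/52)^52 = 24,855 × 1.048100 = $26,050.52.
Effective yield on the $25,000 outlay: 26,050.52 / 25,000 − 1 = 0.042021 = 4.202%.

4.202%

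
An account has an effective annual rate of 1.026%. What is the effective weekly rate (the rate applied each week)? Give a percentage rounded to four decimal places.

0.0196%

The per-week rate i satisfies (1 + i)^52 = 1 + 0.01026.
i = 1.01026^(1/52) − 1 = 0.0001963 = 0.0196%.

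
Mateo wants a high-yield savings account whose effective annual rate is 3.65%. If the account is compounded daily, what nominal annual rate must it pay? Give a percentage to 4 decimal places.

3.5851%

(1 + r/365)^365 − 1 = 0.0365, so 1 + r/365 = 1.0365^(1/365).
r/365 = 0.000098, so r = 0.035851 = 3.5851%.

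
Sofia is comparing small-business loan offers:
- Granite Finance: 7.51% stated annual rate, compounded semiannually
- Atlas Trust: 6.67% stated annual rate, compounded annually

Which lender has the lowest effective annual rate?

Granite Finance: (1 + 0.0751/2)^2 − 1 = 7.651%
Atlas Trust: compounded annually, EAR = 6.670%
The lowest effective annual rate is Atlas Trust at 6.670%.

Atlas Trust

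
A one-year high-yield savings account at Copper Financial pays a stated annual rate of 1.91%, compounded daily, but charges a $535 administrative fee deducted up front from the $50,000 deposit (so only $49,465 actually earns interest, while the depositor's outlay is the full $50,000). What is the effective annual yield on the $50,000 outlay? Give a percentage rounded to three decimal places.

Value after one year: 49,465 × (1 + 0.0191/365)^365 = 49,465 × 1.019283 = $50,418.84.
Effective yield on the $50,000 outlay: 50,418.84 / 50,000 − 1 = 0.008377 = 0.838%.

0.838%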